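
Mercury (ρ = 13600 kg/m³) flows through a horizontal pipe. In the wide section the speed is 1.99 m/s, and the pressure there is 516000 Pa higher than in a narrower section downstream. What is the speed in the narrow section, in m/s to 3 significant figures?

v₂ = 8.94 m/s

With h₁ = h₂, rearranging Bernoulli gives v₂ = √(v₁² + 2ΔP/ρ).
v₂ = √(1.99² + 2·516000/13600) = √(3.96 + 75.9) = 8.94 m/s.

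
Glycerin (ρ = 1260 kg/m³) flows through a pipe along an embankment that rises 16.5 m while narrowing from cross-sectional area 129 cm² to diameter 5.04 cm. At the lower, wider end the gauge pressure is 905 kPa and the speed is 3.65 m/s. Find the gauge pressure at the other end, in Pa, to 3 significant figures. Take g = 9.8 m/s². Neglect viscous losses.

The volume flow rate is constant, so v₂ = (A₁/A₂)v₁ = (129/20.0)·3.65 = 23.6 m/s.
Applying Bernoulli between the two ends and solving for P₂: P₂ = P₁ + ½ρ(v₁² − v₂²) − ρgΔh.
P₂ = 905000 + ½·1260·(3.65² − 23.6²) − 1260·9.8·(+16.5) = 905000 + (-343000) − (204000) = 359000 Pa.

359000 Pa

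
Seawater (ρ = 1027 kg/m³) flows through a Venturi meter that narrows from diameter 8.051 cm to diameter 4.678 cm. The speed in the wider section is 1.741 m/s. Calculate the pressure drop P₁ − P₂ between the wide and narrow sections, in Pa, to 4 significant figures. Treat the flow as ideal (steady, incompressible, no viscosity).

12100 Pa

By continuity, v₂ = v₁·A₁/A₂ = 1.741·(50.91/17.19) = 5.157 m/s.
With no height change, Bernoulli's equation is P₁ + ½ρv₁² = P₂ + ½ρv₂².
P₁ − P₂ = ½·1027·(5.157² − 1.741²) = ½·1027·23.56 = 12100 Pa.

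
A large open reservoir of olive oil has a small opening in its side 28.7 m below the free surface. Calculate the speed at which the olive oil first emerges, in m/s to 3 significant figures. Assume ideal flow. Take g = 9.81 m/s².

v ≈ 23.7 m/s

With the surface at rest and both surface and jet at atmospheric pressure, Bernoulli gives ρg h = ½ρv², so v = √(2gh) = √(2·9.81·28.7) = 23.7 m/s.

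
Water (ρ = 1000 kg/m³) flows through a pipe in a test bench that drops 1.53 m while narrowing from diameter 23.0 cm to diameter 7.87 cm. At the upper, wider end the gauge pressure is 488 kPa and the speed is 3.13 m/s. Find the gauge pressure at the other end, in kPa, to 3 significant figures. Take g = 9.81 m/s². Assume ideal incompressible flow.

By continuity, v₂ = v₁·A₁/A₂ = 3.13·(415/48.6) = 26.7 m/s.
Energy conservation along the streamline gives P₂ = P₁ − ½ρ(v₂² − v₁²) − ρg(h₂ − h₁).
P₂ = 488000 + ½·1000·(3.13² − 26.7²) − 1000·9.81·(−1.53) = 488000 + (-352000) − (-15000) = 151000 Pa.

P₂ ≈ 151 kPa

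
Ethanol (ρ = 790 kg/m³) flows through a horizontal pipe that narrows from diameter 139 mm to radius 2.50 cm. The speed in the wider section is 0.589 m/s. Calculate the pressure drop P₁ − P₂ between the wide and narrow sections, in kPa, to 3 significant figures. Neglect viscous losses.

ΔP ≈ 8.05 kPa

Continuity gives A₁v₁ = A₂v₂, so v₂ = (152 cm²)/(19.6 cm²) × 0.589 m/s = 4.55 m/s.
With no height change, Bernoulli's equation is P₁ + ½ρv₁² = P₂ + ½ρv₂².
P₁ − P₂ = ½·790·(4.55² − 0.589²) = ½·790·20.4 = 8050 Pa.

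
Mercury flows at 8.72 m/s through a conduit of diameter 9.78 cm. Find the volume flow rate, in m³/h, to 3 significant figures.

Q = A·v = 0.00751 m² × 8.72 m/s = 0.0655 m³/s.
Converting: 0.0655 m³/s × 3600 = 236 m³/h.

236 m³/h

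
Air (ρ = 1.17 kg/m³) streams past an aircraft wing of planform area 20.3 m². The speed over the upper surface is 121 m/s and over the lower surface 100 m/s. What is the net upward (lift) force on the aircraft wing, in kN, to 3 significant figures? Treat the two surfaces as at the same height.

F = 55.1 kN

With equal heights on the two surfaces, Bernoulli gives P_lower − P_upper = ½ρ(v_upper² − v_lower²).
ΔP = ½·1.17·(121² − 100²) = 2710 Pa.
Lift = ΔP · A = 2710 × 20.3 = 55100 N.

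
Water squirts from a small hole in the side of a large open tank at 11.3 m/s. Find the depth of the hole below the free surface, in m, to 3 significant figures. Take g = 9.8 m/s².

Torricelli: v = √(2gh), so h = v²/(2g).
h = 11.3²/(2·9.8) = 128/19.60 = 6.51 m.

h = 6.51 m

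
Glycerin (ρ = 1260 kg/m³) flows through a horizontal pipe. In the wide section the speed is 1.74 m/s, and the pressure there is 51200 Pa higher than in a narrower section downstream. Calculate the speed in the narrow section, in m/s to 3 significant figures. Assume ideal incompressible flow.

Horizontal Bernoulli: P₁ + ½ρv₁² = P₂ + ½ρv₂², so v₂² = v₁² + 2(P₁ − P₂)/ρ.
v₂ = √(1.74² + 2·51200/1260) = √(3.03 + 81.3) = 9.18 m/s.

9.18 m/s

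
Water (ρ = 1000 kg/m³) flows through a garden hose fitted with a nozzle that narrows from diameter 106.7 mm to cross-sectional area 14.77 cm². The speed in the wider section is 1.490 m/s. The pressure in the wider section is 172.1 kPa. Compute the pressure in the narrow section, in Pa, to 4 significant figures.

Mass conservation (A₁v₁ = A₂v₂) gives v₂ = 1.490 × 89.42/14.77 = 9.020 m/s.
Bernoulli (h₁ = h₂): P₁ − P₂ = ½ρ(v₂² − v₁²).
P₂ = P₁ − ½ρ(v₂² − v₁²) = 172100 − ½·1000·(9.020² − 1.490²) = 172100 − 39570 = 132500 Pa.

P₂ = 132500 Pa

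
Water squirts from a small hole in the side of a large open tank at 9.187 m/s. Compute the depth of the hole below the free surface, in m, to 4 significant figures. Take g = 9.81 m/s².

Torricelli: v = √(2gh), so h = v²/(2g).
h = 9.187²/(2·9.81) = 84.40/19.62 = 4.302 m.

h ≈ 4.302 m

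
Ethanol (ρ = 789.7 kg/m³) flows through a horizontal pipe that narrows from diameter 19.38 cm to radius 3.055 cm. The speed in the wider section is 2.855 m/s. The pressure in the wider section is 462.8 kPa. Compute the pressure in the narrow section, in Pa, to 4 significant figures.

Mass conservation (A₁v₁ = A₂v₂) gives v₂ = 2.855 × 295.0/29.32 = 28.72 m/s.
Bernoulli (h₁ = h₂): P₁ − P₂ = ½ρ(v₂² − v₁²).
P₂ = P₁ − ½ρ(v₂² − v₁²) = 462800 − ½·789.7·(28.72² − 2.855²) = 462800 − 322500 = 140300 Pa.

P₂ ≈ 140300 Pa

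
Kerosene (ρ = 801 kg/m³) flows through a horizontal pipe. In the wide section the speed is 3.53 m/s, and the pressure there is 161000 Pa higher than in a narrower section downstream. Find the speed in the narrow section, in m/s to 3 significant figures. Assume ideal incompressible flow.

v₂ ≈ 20.4 m/s

Horizontal Bernoulli: P₁ + ½ρv₁² = P₂ + ½ρv₂², so v₂² = v₁² + 2(P₁ − P₂)/ρ.
v₂ = √(3.53² + 2·161000/801) = √(12.5 + 402) = 20.4 m/s.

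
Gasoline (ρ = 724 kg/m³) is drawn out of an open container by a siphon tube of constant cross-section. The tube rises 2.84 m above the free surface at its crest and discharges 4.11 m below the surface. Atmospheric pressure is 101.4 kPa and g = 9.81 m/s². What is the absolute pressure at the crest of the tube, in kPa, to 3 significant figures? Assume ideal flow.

P_top ≈ 52.0 kPa

Bernoulli surface→outlet gives ½v² = g·h_out, so v = √(2·9.81·4.11) = 8.98 m/s.
Continuity keeps v the same throughout the tube; from surface to crest, P_atm + 0 = P_top + ½ρv² + ρg·h_top.
P_top = 101400 − ½·724·8.98² − 724·9.81·2.84 = 52000 Pa.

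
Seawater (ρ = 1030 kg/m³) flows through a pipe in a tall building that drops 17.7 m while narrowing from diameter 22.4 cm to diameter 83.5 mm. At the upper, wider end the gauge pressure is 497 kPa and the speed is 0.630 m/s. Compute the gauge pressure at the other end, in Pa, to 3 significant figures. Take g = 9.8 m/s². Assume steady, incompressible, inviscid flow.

665000 Pa

Continuity gives A₁v₁ = A₂v₂, so v₂ = (394 cm²)/(54.8 cm²) × 0.630 m/s = 4.53 m/s.
Applying Bernoulli between the two ends and solving for P₂: P₂ = P₁ + ½ρ(v₁² − v₂²) − ρgΔh.
P₂ = 497000 + ½·1030·(0.630² − 4.53²) − 1030·9.8·(−17.7) = 497000 + (-10400) − (-179000) = 665000 Pa.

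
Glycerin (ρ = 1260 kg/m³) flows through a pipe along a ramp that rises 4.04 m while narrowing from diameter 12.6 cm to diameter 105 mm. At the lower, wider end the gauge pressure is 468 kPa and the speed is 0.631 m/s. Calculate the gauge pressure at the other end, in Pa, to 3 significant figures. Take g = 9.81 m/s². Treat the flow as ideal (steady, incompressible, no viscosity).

P₂ ≈ 418000 Pa

Mass conservation (A₁v₁ = A₂v₂) gives v₂ = 0.631 × 125/86.6 = 0.909 m/s.
Energy conservation along the streamline gives P₂ = P₁ − ½ρ(v₂² − v₁²) − ρg(h₂ − h₁).
P₂ = 468000 + ½·1260·(0.631² − 0.909²) − 1260·9.81·(+4.04) = 468000 + (-269) − (49900) = 418000 Pa.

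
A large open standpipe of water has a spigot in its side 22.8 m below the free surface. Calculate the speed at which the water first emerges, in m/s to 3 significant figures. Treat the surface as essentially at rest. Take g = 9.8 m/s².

Bernoulli from surface to hole (P equal, v_surface ≈ 0): v = √(2gh) = √(2×9.8×22.8) = 21.1 m/s.

v ≈ 21.1 m/s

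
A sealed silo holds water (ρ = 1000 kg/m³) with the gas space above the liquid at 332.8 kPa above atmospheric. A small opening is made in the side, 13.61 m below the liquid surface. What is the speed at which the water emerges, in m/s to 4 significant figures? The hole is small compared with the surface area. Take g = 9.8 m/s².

Take point 1 at the surface (v₁ ≈ 0) and point 2 at the hole (at atmospheric pressure). Bernoulli: P₁ + ρg h = P_atm + ½ρv₂².
With P₁ − P_atm = 332800 Pa, v₂ = √(2gh + 2ΔP/ρ) = √(2·9.8·13.61 + 2·332800/1000) = 30.53 m/s.

v ≈ 30.53 m/s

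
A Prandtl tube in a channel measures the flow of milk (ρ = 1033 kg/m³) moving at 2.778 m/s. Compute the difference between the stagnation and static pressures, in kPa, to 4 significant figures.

The dynamic pressure equals the rise in static pressure at the stagnation point: ΔP = ½ρv².
ΔP = ½·1033·2.778² = 3986 Pa.

ΔP = 3.986 kPa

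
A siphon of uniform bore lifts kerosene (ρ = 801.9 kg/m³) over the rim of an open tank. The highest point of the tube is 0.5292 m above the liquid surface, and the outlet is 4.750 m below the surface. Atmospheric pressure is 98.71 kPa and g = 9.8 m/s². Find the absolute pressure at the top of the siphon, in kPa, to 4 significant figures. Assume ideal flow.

From the surface to the outlet (both open to atmosphere, surface at rest): v = √(2g·h_out) = √(2·9.8·4.750) = 9.649 m/s.
With constant cross-section the crest speed equals v; applying Bernoulli from the surface up to the crest, P_top = P_atm − ½ρv² − ρg·h_top.
P_top = 98710 − ½·801.9·9.649² − 801.9·9.8·0.5292 = 57220 Pa.

57.22 kPa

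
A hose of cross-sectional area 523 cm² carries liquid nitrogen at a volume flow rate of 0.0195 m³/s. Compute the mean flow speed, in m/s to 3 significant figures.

0.373 m/s

Q = 0.0195 m³/s = 0.0195 m³/s.
v = Q/A = 0.0195 / 0.0523 = 0.373 m/s.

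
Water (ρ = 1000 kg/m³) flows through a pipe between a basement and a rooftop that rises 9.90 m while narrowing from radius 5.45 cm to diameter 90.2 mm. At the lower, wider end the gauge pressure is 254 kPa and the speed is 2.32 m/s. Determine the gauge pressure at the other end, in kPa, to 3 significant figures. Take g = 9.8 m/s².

The volume flow rate is constant, so v₂ = (A₁/A₂)v₁ = (93.3/63.9)·2.32 = 3.39 m/s.
Applying Bernoulli between the two ends and solving for P₂: P₂ = P₁ + ½ρ(v₁² − v₂²) − ρgΔh.
P₂ = 254000 + ½·1000·(2.32² − 3.39²) − 1000·9.8·(+9.90) = 254000 + (-3050) − (97000) = 154000 Pa.

P₂ = 154 kPa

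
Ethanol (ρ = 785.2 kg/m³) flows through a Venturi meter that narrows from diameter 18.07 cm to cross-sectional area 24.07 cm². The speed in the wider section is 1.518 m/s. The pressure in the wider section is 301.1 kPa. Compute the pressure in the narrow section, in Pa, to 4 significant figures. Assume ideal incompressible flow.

199300 Pa

The volume flow rate is constant, so v₂ = (A₁/A₂)v₁ = (256.5/24.07)·1.518 = 16.17 m/s.
Bernoulli (h₁ = h₂): P₁ − P₂ = ½ρ(v₂² − v₁²).
P₂ = P₁ − ½ρ(v₂² − v₁²) = 301100 − ½·785.2·(16.17² − 1.518²) = 301100 − 101800 = 199300 Pa.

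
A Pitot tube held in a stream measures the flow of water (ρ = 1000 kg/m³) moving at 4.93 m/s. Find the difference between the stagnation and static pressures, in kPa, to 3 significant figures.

12.2 kPa

Bernoulli between the free stream and the stagnation point: ½ρv² = P_stag − P_static.
ΔP = ½·1000·4.93² = 12200 Pa.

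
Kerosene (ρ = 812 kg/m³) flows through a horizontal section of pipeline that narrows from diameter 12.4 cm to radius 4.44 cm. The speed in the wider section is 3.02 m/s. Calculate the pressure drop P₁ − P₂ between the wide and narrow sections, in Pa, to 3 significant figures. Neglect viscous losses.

Mass conservation (A₁v₁ = A₂v₂) gives v₂ = 3.02 × 121/61.9 = 5.89 m/s.
The pipe is horizontal, so Bernoulli reduces to P₁ + ½ρv₁² = P₂ + ½ρv₂².
P₁ − P₂ = ½·812·(5.89² − 3.02²) = ½·812·25.6 = 10400 Pa.

ΔP ≈ 10400 Pa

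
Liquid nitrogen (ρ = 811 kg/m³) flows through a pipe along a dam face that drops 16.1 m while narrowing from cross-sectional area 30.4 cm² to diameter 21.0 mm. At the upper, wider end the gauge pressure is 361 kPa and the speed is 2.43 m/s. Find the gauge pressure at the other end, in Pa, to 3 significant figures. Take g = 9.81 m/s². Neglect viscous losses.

Mass conservation (A₁v₁ = A₂v₂) gives v₂ = 2.43 × 30.4/3.46 = 21.3 m/s.
Bernoulli: P₁ + ½ρv₁² + ρg h₁ = P₂ + ½ρv₂² + ρg h₂, so P₂ = P₁ + ½ρ(v₁² − v₂²) − ρg(h₂ − h₁).
P₂ = 361000 + ½·811·(2.43² − 21.3²) − 811·9.81·(−16.1) = 361000 + (-182000) − (-128000) = 307000 Pa.

P₂ ≈ 307000 Pa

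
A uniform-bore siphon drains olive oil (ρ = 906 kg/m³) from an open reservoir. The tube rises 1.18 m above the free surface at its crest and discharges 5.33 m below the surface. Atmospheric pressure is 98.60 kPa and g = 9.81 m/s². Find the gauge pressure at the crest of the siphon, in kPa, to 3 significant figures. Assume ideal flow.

P_gauge ≈ -57.9 kPa

The outlet speed comes from Torricelli: v = √(2g·5.33) = 10.2 m/s.
With constant cross-section the crest speed equals v; applying Bernoulli from the surface up to the crest, P_top = P_atm − ½ρv² − ρg·h_top.
P_top = 98600 − ½·906·10.2² − 906·9.81·1.18 = 40700 Pa. So P_gauge = P_top − P_atm = -57900 Pa.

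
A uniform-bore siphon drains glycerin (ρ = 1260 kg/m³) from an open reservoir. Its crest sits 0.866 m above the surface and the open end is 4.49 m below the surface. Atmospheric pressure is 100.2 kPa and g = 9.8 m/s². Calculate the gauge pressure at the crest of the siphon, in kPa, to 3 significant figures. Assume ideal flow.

P_gauge ≈ -66.1 kPa

The outlet speed comes from Torricelli: v = √(2g·4.49) = 9.38 m/s.
With constant cross-section the crest speed equals v; applying Bernoulli from the surface up to the crest, P_top = P_atm − ½ρv² − ρg·h_top.
P_top = 100200 − ½·1260·9.38² − 1260·9.8·0.866 = 34100 Pa. So P_gauge = P_top − P_atm = -66100 Pa.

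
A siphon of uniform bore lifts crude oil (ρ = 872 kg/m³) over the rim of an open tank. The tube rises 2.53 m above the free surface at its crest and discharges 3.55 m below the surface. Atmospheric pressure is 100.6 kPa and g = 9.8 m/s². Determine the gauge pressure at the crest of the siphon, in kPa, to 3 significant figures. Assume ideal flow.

The outlet speed comes from Torricelli: v = √(2g·3.55) = 8.34 m/s.
With constant cross-section the crest speed equals v; applying Bernoulli from the surface up to the crest, P_top = P_atm − ½ρv² − ρg·h_top.
P_top = 100600 − ½·872·8.34² − 872·9.8·2.53 = 48600 Pa. So P_gauge = P_top − P_atm = -52000 Pa.

P_gauge ≈ -52.0 kPa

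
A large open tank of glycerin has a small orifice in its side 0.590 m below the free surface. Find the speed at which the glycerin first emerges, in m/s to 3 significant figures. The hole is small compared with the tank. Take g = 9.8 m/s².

v ≈ 3.40 m/s

Bernoulli from surface to hole (P equal, v_surface ≈ 0): v = √(2gh) = √(2×9.8×0.590) = 3.40 m/s.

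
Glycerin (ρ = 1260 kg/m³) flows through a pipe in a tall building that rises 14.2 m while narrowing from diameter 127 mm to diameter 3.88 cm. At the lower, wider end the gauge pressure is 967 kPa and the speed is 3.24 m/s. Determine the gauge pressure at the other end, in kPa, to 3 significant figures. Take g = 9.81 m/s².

Continuity gives A₁v₁ = A₂v₂, so v₂ = (127 cm²)/(11.8 cm²) × 3.24 m/s = 34.7 m/s.
Applying Bernoulli between the two ends and solving for P₂: P₂ = P₁ + ½ρ(v₁² − v₂²) − ρgΔh.
P₂ = 967000 + ½·1260·(3.24² − 34.7²) − 1260·9.81·(+14.2) = 967000 + (-753000) − (176000) = 39000 Pa.

P₂ ≈ 39.0 kPa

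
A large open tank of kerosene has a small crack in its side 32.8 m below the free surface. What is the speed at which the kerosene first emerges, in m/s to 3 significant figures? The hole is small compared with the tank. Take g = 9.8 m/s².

The surface is effectively still and both ends are open, so ½v² = gh and v = √(2·9.8·32.8) = 25.4 m/s.

v = 25.4 m/s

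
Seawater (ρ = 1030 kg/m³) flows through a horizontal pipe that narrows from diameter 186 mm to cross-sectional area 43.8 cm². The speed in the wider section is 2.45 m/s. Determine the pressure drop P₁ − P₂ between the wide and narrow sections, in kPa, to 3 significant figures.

116 kPa

Mass conservation (A₁v₁ = A₂v₂) gives v₂ = 2.45 × 272/43.8 = 15.2 m/s.
The pipe is horizontal, so Bernoulli reduces to P₁ + ½ρv₁² = P₂ + ½ρv₂².
P₁ − P₂ = ½·1030·(15.2² − 2.45²) = ½·1030·225 = 116000 Pa.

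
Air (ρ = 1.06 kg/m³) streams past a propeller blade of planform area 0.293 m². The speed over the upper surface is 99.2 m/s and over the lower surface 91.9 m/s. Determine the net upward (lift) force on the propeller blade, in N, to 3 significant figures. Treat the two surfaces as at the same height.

With equal heights on the two surfaces, Bernoulli gives P_lower − P_upper = ½ρ(v_upper² − v_lower²).
ΔP = ½·1.06·(99.2² − 91.9²) = 739 Pa.
Lift = ΔP · A = 739 × 0.293 = 217 N.

F ≈ 217 N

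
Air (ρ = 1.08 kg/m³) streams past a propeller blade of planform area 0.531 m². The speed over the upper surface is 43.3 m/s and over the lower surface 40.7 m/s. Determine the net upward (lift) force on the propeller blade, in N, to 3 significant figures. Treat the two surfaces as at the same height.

From P + ½ρv² = const at equal height, P_low − P_up = ½ρ(v_up² − v_low²).
ΔP = ½·1.08·(43.3² − 40.7²) = 118 Pa.
Lift = ΔP · A = 118 × 0.531 = 62.6 N.

62.6 N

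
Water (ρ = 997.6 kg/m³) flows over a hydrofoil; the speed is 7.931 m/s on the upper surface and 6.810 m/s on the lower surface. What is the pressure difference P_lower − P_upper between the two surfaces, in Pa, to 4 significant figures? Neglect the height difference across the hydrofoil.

ΔP = 8243 Pa

With negligible Δh, P + ½ρv² is constant, so P_low − P_up = ½ρ(v_up² − v_low²).
ΔP = ½·997.6·(7.931² − 6.810²) = 8243 Pa.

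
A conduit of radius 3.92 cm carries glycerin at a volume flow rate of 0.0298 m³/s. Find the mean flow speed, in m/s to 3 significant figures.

v = 6.17 m/s

Q = 0.0298 m³/s = 0.0298 m³/s.
v = Q/A = 0.0298 / 0.00483 = 6.17 m/s.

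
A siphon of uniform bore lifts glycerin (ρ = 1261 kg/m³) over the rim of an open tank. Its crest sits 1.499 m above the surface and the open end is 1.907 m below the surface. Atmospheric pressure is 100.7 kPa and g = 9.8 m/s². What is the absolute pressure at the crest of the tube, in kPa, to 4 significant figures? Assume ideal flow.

The outlet speed comes from Torricelli: v = √(2g·1.907) = 6.114 m/s.
Continuity keeps v the same throughout the tube; from surface to crest, P_atm + 0 = P_top + ½ρv² + ρg·h_top.
P_top = 100700 − ½·1261·6.114² − 1261·9.8·1.499 = 58610 Pa.

P_top ≈ 58.61 kPa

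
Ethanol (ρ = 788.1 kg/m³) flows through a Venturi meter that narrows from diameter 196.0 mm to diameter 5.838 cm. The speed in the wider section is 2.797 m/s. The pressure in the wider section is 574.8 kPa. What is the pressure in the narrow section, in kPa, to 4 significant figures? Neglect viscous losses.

The volume flow rate is constant, so v₂ = (A₁/A₂)v₁ = (301.7/26.77)·2.797 = 31.53 m/s.
Bernoulli (h₁ = h₂): P₁ − P₂ = ½ρ(v₂² − v₁²).
P₂ = P₁ − ½ρ(v₂² − v₁²) = 574800 − ½·788.1·(31.53² − 2.797²) = 574800 − 388600 = 186200 Pa.

P₂ ≈ 186.2 kPa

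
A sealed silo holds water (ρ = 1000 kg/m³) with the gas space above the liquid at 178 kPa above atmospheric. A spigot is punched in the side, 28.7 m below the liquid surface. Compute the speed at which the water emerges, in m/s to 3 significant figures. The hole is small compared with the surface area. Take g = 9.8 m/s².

Take point 1 at the surface (v₁ ≈ 0) and point 2 at the hole (at atmospheric pressure). Bernoulli: P₁ + ρg h = P_atm + ½ρv₂².
With P₁ − P_atm = 178000 Pa, v₂ = √(2gh + 2ΔP/ρ) = √(2·9.8·28.7 + 2·178000/1000) = 30.3 m/s.

v ≈ 30.3 m/s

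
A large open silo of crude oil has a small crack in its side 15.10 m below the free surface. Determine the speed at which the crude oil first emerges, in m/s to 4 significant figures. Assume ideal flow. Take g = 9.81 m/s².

Bernoulli from surface to hole (P equal, v_surface ≈ 0): v = √(2gh) = √(2×9.81×15.10) = 17.21 m/s.

17.21 m/s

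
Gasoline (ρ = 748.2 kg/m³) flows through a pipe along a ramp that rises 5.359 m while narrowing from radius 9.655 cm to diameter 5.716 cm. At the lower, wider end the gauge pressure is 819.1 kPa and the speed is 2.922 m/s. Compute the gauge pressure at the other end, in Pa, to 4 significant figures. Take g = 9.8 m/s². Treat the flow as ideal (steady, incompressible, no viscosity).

P₂ ≈ 367000 Pa

The volume flow rate is constant, so v₂ = (A₁/A₂)v₁ = (292.9/25.66)·2.922 = 33.35 m/s.
Bernoulli: P₁ + ½ρv₁² + ρg h₁ = P₂ + ½ρv₂² + ρg h₂, so P₂ = P₁ + ½ρ(v₁² − v₂²) − ρg(h₂ − h₁).
P₂ = 819100 + ½·748.2·(2.922² − 33.35²) − 748.2·9.8·(+5.359) = 819100 + (-412800) − (39290) = 367000 Pa.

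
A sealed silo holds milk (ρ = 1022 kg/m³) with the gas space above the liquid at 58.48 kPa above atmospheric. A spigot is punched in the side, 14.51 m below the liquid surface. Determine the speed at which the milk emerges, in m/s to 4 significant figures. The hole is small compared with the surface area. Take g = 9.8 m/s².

Take point 1 at the surface (v₁ ≈ 0) and point 2 at the hole (at atmospheric pressure). Bernoulli: P₁ + ρg h = P_atm + ½ρv₂².
With P₁ − P_atm = 58480 Pa, v₂ = √(2gh + 2ΔP/ρ) = √(2·9.8·14.51 + 2·58480/1022) = 19.97 m/s.

v ≈ 19.97 m/s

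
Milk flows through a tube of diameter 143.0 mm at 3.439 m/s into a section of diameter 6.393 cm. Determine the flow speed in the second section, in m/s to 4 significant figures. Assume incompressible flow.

v₂ ≈ 17.21 m/s

By continuity, v₂ = v₁·A₁/A₂ = 3.439·(160.6/32.10) = 17.21 m/s.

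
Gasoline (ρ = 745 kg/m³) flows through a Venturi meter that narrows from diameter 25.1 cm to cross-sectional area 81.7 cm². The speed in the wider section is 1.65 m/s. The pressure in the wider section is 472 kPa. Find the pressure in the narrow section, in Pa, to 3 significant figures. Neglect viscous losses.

436000 Pa

By continuity, v₂ = v₁·A₁/A₂ = 1.65·(495/81.7) = 9.99 m/s.
Along the horizontal streamline, P + ½ρv² is constant.
P₂ = P₁ − ½ρ(v₂² − v₁²) = 472000 − ½·745·(9.99² − 1.65²) = 472000 − 36200 = 436000 Pa.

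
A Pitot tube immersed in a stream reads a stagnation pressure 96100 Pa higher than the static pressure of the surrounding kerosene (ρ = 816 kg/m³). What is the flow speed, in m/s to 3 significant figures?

v ≈ 15.3 m/s

At the stagnation point the flow is brought to rest, so Bernoulli gives P_stag − P_static = ½ρv².
v = √(2ΔP/ρ) = √(2·96100/816) = 15.3 m/s.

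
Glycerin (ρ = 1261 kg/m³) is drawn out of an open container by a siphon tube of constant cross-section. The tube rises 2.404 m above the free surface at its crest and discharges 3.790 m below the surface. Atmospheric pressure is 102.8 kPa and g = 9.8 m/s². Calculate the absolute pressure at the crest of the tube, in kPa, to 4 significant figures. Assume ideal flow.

P_top ≈ 26.26 kPa

Bernoulli surface→outlet gives ½v² = g·h_out, so v = √(2·9.8·3.790) = 8.619 m/s.
With constant cross-section the crest speed equals v; applying Bernoulli from the surface up to the crest, P_top = P_atm − ½ρv² − ρg·h_top.
P_top = 102800 − ½·1261·8.619² − 1261·9.8·2.404 = 26260 Pa.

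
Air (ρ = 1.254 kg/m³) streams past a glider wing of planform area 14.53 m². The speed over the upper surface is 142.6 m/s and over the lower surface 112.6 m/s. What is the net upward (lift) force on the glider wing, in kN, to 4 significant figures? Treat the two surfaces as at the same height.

From P + ½ρv² = const at equal height, P_low − P_up = ½ρ(v_up² − v_low²).
ΔP = ½·1.254·(142.6² − 112.6²) = 4800 Pa.
Lift = ΔP · A = 4800 × 14.53 = 69750 N.

69.75 kN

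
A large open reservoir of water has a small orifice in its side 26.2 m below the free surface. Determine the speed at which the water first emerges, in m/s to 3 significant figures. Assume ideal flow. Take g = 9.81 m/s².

Torricelli's result v = √(2gh) gives v = √(2·9.81·26.2) = 22.7 m/s.

22.7 m/s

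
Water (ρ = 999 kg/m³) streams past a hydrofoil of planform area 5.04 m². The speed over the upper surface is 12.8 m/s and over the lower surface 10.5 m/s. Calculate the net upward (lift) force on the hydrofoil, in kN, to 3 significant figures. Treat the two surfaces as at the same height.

With equal heights on the two surfaces, Bernoulli gives P_lower − P_upper = ½ρ(v_upper² − v_lower²).
ΔP = ½·999·(12.8² − 10.5²) = 26800 Pa.
Lift = ΔP · A = 26800 × 5.04 = 135000 N.

F = 135 kN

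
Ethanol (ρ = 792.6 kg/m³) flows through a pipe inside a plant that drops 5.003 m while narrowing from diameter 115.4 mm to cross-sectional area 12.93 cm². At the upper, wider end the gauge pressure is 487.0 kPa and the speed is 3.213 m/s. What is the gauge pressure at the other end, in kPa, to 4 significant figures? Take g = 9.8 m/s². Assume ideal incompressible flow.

Mass conservation (A₁v₁ = A₂v₂) gives v₂ = 3.213 × 104.6/12.93 = 25.99 m/s.
Applying Bernoulli between the two ends and solving for P₂: P₂ = P₁ + ½ρ(v₁² − v₂²) − ρgΔh.
P₂ = 487000 + ½·792.6·(3.213² − 25.99²) − 792.6·9.8·(−5.003) = 487000 + (-263600) − (-38860) = 262200 Pa.

262.2 kPa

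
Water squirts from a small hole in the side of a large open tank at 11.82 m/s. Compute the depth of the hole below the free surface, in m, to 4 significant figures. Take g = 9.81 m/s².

Inverting v = √(2gh) gives h = v² / 2g.
h = 11.82²/(2·9.81) = 139.7/19.62 = 7.121 m.

h ≈ 7.121 m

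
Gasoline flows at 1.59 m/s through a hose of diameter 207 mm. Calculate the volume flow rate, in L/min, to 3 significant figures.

Q = A·v = 0.0337 m² × 1.59 m/s = 0.0535 m³/s.
Converting: 0.0535 m³/s × 60000 = 3210 L/min.

Q ≈ 3210 L/min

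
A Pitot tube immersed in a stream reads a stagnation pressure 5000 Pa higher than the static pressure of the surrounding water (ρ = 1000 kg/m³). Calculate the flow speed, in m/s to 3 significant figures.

v = 3.16 m/s

Bernoulli between the free stream and the stagnation point: ½ρv² = P_stag − P_static.
v = √(2ΔP/ρ) = √(2·5000/1000) = 3.16 m/s.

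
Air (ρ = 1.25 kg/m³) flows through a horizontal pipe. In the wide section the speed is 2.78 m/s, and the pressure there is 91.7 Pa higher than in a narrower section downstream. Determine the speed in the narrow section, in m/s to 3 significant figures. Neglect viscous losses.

Horizontal Bernoulli: P₁ + ½ρv₁² = P₂ + ½ρv₂², so v₂² = v₁² + 2(P₁ − P₂)/ρ.
v₂ = √(2.78² + 2·91.7/1.25) = √(7.73 + 147) = 12.4 m/s.

12.4 m/s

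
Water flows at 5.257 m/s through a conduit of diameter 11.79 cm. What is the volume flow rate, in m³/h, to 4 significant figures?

Q ≈ 206.6 m³/h

Q = A·v = 0.01092 m² × 5.257 m/s = 0.05739 m³/s.
Converting: 0.05739 m³/s × 3600 = 206.6 m³/h.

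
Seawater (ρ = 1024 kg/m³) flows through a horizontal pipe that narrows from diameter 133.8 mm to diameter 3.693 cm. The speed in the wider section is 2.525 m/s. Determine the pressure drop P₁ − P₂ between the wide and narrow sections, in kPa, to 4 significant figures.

559.2 kPa

The volume flow rate is constant, so v₂ = (A₁/A₂)v₁ = (140.6/10.71)·2.525 = 33.14 m/s.
Bernoulli (h₁ = h₂): P₁ − P₂ = ½ρ(v₂² − v₁²).
P₁ − P₂ = ½·1024·(33.14² − 2.525²) = ½·1024·1092 = 559200 Pa.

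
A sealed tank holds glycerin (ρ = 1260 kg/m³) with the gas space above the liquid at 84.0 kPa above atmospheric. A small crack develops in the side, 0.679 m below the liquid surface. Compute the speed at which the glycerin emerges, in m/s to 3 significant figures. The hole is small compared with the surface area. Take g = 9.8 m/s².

Take point 1 at the surface (v₁ ≈ 0) and point 2 at the hole (at atmospheric pressure). Bernoulli: P₁ + ρg h = P_atm + ½ρv₂².
With P₁ − P_atm = 84000 Pa, v₂ = √(2gh + 2ΔP/ρ) = √(2·9.8·0.679 + 2·84000/1260) = 12.1 m/s.

12.1 m/s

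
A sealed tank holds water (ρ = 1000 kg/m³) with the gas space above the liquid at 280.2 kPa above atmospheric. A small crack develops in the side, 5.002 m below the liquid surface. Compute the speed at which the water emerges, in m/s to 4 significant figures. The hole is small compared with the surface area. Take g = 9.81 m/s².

Take point 1 at the surface (v₁ ≈ 0) and point 2 at the hole (at atmospheric pressure). Bernoulli: P₁ + ρg h = P_atm + ½ρv₂².
With P₁ − P_atm = 280200 Pa, v₂ = √(2gh + 2ΔP/ρ) = √(2·9.81·5.002 + 2·280200/1000) = 25.66 m/s.

v ≈ 25.66 m/s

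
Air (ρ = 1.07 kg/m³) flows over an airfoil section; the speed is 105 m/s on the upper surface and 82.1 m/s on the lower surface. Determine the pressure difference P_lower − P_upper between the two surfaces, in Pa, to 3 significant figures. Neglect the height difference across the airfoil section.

2290 Pa

Bernoulli (same height): P_lower − P_upper = ½ρ(v_upper² − v_lower²).
ΔP = ½·1.07·(105² − 82.1²) = 2290 Pa.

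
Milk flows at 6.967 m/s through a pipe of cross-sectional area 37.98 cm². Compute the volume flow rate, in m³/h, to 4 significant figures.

Q = A·v = 0.003798 m² × 6.967 m/s = 0.02646 m³/s.
Converting: 0.02646 m³/s × 3600 = 95.26 m³/h.

95.26 m³/h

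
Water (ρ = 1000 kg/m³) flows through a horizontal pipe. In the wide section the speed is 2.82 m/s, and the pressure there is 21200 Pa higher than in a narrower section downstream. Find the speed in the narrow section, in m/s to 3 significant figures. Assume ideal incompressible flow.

Along the level pipe P + ½ρv² is conserved, hence v₂² = v₁² + 2(P₁ − P₂)/ρ.
v₂ = √(2.82² + 2·21200/1000) = √(7.95 + 42.4) = 7.10 m/s.

v₂ ≈ 7.10 m/s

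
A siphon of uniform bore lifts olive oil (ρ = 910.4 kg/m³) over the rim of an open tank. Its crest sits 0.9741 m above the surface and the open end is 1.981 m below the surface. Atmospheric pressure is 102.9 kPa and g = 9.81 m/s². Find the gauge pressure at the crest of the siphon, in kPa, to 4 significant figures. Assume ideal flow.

P_gauge = -26.39 kPa

The outlet speed comes from Torricelli: v = √(2g·1.981) = 6.234 m/s.
Continuity keeps v the same throughout the tube; from surface to crest, P_atm + 0 = P_top + ½ρv² + ρg·h_top.
P_top = 102900 − ½·910.4·6.234² − 910.4·9.81·0.9741 = 76510 Pa. So P_gauge = P_top − P_atm = -26390 Pa.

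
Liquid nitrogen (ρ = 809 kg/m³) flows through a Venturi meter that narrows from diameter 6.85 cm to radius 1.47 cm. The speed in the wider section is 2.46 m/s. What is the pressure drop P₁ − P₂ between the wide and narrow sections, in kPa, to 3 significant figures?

By continuity, v₂ = v₁·A₁/A₂ = 2.46·(36.9/6.79) = 13.4 m/s.
Bernoulli (h₁ = h₂): P₁ − P₂ = ½ρ(v₂² − v₁²).
P₁ − P₂ = ½·809·(13.4² − 2.46²) = ½·809·172 = 69700 Pa.

ΔP ≈ 69.7 kPa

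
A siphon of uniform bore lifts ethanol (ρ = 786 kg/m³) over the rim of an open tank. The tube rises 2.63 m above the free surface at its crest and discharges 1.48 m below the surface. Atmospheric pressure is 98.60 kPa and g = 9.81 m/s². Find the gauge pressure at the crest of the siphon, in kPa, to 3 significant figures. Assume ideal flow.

From the surface to the outlet (both open to atmosphere, surface at rest): v = √(2g·h_out) = √(2·9.81·1.48) = 5.39 m/s.
With constant cross-section the crest speed equals v; applying Bernoulli from the surface up to the crest, P_top = P_atm − ½ρv² − ρg·h_top.
P_top = 98600 − ½·786·5.39² − 786·9.81·2.63 = 66900 Pa. So P_gauge = P_top − P_atm = -31700 Pa.

-31.7 kPa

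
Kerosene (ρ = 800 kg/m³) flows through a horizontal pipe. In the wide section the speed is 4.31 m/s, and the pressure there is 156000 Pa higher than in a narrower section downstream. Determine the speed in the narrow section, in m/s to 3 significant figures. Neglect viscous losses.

v₂ ≈ 20.2 m/s

Along the level pipe P + ½ρv² is conserved, hence v₂² = v₁² + 2(P₁ − P₂)/ρ.
v₂ = √(4.31² + 2·156000/800) = √(18.6 + 390) = 20.2 m/s.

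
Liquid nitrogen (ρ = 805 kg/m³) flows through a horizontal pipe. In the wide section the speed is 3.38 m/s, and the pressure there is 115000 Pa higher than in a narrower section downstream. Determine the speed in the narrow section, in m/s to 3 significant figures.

17.2 m/s

Along the level pipe P + ½ρv² is conserved, hence v₂² = v₁² + 2(P₁ − P₂)/ρ.
v₂ = √(3.38² + 2·115000/805) = √(11.4 + 286) = 17.2 m/s.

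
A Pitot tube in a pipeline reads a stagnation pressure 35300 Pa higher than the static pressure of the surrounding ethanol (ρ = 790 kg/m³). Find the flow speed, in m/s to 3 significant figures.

9.45 m/s

At the stagnation point the flow is brought to rest, so Bernoulli gives P_stag − P_static = ½ρv².
v = √(2ΔP/ρ) = √(2·35300/790) = 9.45 m/s.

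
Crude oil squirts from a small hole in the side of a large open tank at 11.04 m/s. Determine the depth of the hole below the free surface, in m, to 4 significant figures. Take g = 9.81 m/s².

For a small hole in a large open tank, ½v² = gh, giving h = v²/(2g).
h = 11.04²/(2·9.81) = 121.9/19.62 = 6.212 m.

h = 6.212 m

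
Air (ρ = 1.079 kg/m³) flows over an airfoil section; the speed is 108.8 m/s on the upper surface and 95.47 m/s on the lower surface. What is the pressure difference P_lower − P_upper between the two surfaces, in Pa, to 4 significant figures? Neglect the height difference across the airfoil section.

Bernoulli (same height): P_lower − P_upper = ½ρ(v_upper² − v_lower²).
ΔP = ½·1.079·(108.8² − 95.47²) = 1469 Pa.

ΔP ≈ 1469 Pa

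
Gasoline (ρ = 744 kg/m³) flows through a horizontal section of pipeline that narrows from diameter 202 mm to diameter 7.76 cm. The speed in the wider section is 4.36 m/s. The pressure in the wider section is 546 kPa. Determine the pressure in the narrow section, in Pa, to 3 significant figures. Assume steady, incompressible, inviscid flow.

Continuity gives A₁v₁ = A₂v₂, so v₂ = (320 cm²)/(47.3 cm²) × 4.36 m/s = 29.5 m/s.
Along the horizontal streamline, P + ½ρv² is constant.
P₂ = P₁ − ½ρ(v₂² − v₁²) = 546000 − ½·744·(29.5² − 4.36²) = 546000 − 318000 = 228000 Pa.

P₂ ≈ 228000 Pa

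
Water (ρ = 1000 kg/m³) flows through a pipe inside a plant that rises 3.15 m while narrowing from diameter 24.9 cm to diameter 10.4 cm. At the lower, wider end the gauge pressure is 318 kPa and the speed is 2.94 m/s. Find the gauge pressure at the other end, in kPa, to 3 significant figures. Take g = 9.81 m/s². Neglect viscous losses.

P₂ = 149 kPa

By continuity, v₂ = v₁·A₁/A₂ = 2.94·(487/84.9) = 16.9 m/s.
Applying Bernoulli between the two ends and solving for P₂: P₂ = P₁ + ½ρ(v₁² − v₂²) − ρgΔh.
P₂ = 318000 + ½·1000·(2.94² − 16.9²) − 1000·9.81·(+3.15) = 318000 + (-138000) − (30900) = 149000 Pa.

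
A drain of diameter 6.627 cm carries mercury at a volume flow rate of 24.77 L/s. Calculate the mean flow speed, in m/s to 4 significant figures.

7.181 m/s

Q = 24.77 L/s = 0.02477 m³/s.
v = Q/A = 0.02477 / 0.003449 = 7.181 m/s.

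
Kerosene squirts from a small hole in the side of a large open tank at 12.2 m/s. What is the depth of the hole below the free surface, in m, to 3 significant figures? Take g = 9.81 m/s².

Inverting v = √(2gh) gives h = v² / 2g.
h = 12.2²/(2·9.81) = 149/19.62 = 7.59 m.

7.59 m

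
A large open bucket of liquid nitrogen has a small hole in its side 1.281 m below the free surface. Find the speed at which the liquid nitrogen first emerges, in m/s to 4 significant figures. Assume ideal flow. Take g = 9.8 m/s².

v = 5.011 m/s

Bernoulli from surface to hole (P equal, v_surface ≈ 0): v = √(2gh) = √(2×9.8×1.281) = 5.011 m/s.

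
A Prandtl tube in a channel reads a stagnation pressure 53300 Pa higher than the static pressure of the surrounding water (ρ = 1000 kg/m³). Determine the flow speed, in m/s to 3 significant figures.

At the stagnation point the flow is brought to rest, so Bernoulli gives P_stag − P_static = ½ρv².
v = √(2ΔP/ρ) = √(2·53300/1000) = 10.3 m/s.

v = 10.3 m/s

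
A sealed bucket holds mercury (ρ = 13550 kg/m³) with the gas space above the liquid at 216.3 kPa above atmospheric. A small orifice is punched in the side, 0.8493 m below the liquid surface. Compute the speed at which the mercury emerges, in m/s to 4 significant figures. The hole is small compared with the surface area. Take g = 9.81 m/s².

Take point 1 at the surface (v₁ ≈ 0) and point 2 at the hole (at atmospheric pressure). Bernoulli: P₁ + ρg h = P_atm + ½ρv₂².
With P₁ − P_atm = 216300 Pa, v₂ = √(2gh + 2ΔP/ρ) = √(2·9.81·0.8493 + 2·216300/13550) = 6.971 m/s.

v ≈ 6.971 m/s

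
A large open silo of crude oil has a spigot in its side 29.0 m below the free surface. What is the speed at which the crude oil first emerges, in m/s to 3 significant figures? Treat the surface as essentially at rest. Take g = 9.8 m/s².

23.8 m/s

With the surface at rest and both surface and jet at atmospheric pressure, Bernoulli gives ρg h = ½ρv², so v = √(2gh) = √(2·9.8·29.0) = 23.8 m/s.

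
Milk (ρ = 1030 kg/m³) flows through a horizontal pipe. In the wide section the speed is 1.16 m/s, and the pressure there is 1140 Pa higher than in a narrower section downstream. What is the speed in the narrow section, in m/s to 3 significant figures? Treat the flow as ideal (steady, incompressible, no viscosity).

v₂ = 1.89 m/s

With h₁ = h₂, rearranging Bernoulli gives v₂ = √(v₁² + 2ΔP/ρ).
v₂ = √(1.16² + 2·1140/1030) = √(1.35 + 2.21) = 1.89 m/s.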